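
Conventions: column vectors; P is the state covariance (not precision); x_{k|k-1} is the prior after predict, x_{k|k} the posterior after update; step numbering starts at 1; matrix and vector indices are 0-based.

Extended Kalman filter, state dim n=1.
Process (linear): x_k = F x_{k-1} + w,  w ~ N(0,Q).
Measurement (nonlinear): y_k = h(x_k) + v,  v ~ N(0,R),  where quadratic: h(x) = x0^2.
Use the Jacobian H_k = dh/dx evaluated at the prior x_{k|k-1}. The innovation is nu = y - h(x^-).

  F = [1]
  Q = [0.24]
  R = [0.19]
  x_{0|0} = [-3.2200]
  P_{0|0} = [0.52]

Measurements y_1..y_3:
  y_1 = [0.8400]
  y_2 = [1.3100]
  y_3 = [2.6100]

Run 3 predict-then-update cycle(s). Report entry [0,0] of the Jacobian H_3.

H_jac[0,0] = -2.5579

step 1: x^-=[-3.2200]  P^-=[0.7600]  H_jac=[-6.4400]  S=[31.7099]  K=[-0.1543]  nu=[-9.5284]  x^+=[-1.7493]  P^+=[0.0046]
step 2: x^-=[-1.7493]  P^-=[0.2446]  H_jac=[-3.4986]  S=[3.1834]  K=[-0.2688]  nu=[-1.7501]  x^+=[-1.2789]  P^+=[0.0146]
step 3: x^-=[-1.2789]  P^-=[0.2546]  H_jac=[-2.5579]  S=[1.8558]  K=[-0.3509]  nu=[0.9743]  x^+=[-1.6208]  P^+=[0.0261]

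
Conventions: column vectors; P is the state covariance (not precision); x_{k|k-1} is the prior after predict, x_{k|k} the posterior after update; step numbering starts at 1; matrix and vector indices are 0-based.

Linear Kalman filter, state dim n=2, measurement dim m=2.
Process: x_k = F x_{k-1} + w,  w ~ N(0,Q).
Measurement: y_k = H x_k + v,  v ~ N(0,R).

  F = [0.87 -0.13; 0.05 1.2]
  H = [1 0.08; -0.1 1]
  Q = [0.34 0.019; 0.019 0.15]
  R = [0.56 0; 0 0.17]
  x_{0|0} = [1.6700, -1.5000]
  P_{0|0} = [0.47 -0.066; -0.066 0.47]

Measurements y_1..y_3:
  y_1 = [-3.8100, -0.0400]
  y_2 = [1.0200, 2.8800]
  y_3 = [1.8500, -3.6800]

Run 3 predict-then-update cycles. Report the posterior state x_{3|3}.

x_post = [0.8841, -1.5606]

step 1: x^-=[1.6479, -1.7165]  P^-=[0.7186 -0.1023; -0.1023 0.8201]  S=[1.2675 -0.1078; -0.1078 1.0177]  K=[0.5509 -0.1128; 0.0408 0.8202]  nu=[-5.3206, 1.8413]  x^+=[-1.4910, -0.4232]  P^+=[0.3076 0.0116; 0.0116 0.1406]
step 2: x^-=[-1.2421, -0.5824]  P^-=[0.5726 0.0225; 0.0225 0.3546]  S=[1.1384 -0.0066; -0.0066 0.5258]  K=[0.5042 -0.0598; 0.0485 0.6707]  nu=[2.3087, 3.3382]  x^+=[-0.2779, 1.7686]  P^+=[0.2809 0.0179; 0.0179 0.1158]
step 3: x^-=[-0.4717, 2.1084]  P^-=[0.5505 0.0317; 0.0317 0.3196]  S=[1.1176 0.0020; 0.0020 0.4888]  K=[0.4949 -0.0497; 0.0501 0.6472]  nu=[2.1530, -5.8356]  x^+=[0.8841, -1.5606]  P^+=[0.2756 0.0191; 0.0191 0.1119]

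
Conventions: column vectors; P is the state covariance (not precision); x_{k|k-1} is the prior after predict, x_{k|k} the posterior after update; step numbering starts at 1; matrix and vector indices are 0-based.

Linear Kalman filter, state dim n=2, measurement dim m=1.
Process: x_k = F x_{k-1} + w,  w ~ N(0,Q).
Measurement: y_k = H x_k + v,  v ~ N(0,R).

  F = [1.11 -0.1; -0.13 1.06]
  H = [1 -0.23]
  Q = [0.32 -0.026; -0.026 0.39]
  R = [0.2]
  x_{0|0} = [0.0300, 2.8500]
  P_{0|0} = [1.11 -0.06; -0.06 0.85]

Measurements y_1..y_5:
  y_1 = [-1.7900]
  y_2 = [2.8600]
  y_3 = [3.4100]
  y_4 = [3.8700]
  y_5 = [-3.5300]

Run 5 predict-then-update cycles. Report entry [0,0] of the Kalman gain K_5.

K[0,0] = 0.6118

step 1: x^-=[-0.2517, 3.0171]  P^-=[1.7095 -0.3476; -0.3476 1.3804]  S=[2.1424]  K=[0.8352; -0.3105]  nu=[-0.8444]  x^+=[-0.9569, 3.2792]  P^+=[0.2149 0.2079; 0.2079 1.1739]
step 2: x^-=[-1.3901, 3.6004]  P^-=[0.5503 0.0659; 0.0659 1.6553]  S=[0.8076]  K=[0.6627; -0.3899]  nu=[5.0782]  x^+=[1.9751, 1.6206]  P^+=[0.1957 0.2745; 0.2745 1.5325]
step 3: x^-=[2.0303, 1.4611]  P^-=[0.5155 0.1099; 0.1099 2.0396]  S=[0.7728]  K=[0.6343; -0.4648]  nu=[1.7158]  x^+=[3.1186, 0.6636]  P^+=[0.2045 0.3377; 0.3377 1.8726]
step 4: x^-=[3.3953, 0.2980]  P^-=[0.5158 0.1478; 0.1478 2.4045]  S=[0.7750]  K=[0.6217; -0.5229]  nu=[0.5432]  x^+=[3.7330, 0.0139]  P^+=[0.2163 0.3997; 0.3997 2.1925]
step 5: x^-=[4.1422, -0.4706]  P^-=[0.5196 0.1859; 0.1859 2.7470]  S=[0.7795]  K=[0.6118; -0.5721]  nu=[-7.7805]  x^+=[-0.6181, 3.9808]  P^+=[0.2279 0.4587; 0.4587 2.4919]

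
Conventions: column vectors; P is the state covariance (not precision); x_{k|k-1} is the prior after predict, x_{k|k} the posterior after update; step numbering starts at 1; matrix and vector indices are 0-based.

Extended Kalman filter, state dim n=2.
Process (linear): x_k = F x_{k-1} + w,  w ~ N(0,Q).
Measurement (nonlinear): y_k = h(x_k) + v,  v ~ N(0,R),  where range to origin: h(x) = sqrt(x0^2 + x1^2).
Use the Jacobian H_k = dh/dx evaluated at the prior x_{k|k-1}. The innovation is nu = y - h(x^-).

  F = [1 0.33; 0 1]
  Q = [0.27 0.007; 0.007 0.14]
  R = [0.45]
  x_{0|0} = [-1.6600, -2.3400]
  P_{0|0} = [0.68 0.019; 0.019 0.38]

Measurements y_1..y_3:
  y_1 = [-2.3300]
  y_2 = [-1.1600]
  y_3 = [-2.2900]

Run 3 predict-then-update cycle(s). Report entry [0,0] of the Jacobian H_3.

step 1: x^-=[-2.4322, -2.3400]  P^-=[1.0039 0.1514; 0.1514 0.5200]  H_jac=[-0.7206 -0.6933]  S=[1.3726]  K=[-0.6035; -0.3421]  nu=[-5.7051]  x^+=[1.0111, -0.3880]  P^+=[0.5039 -0.1320; -0.1320 0.3593]
step 2: x^-=[0.8831, -0.3880]  P^-=[0.7259 -0.0065; -0.0065 0.4993]  H_jac=[0.9155 -0.4023]  S=[1.1440]  K=[0.5832; -0.1808]  nu=[-2.1245]  x^+=[-0.3560, -0.0040]  P^+=[0.3368 0.1141; 0.1141 0.4619]
step 3: x^-=[-0.3573, -0.0040]  P^-=[0.7324 0.2736; 0.2736 0.6019]  H_jac=[-0.9999 -0.0112]  S=[1.1885]  K=[-0.6188; -0.2358]  nu=[-2.6473]  x^+=[1.2808, 0.6203]  P^+=[0.2774 0.1001; 0.1001 0.5358]

H_jac[0,0] = -0.9999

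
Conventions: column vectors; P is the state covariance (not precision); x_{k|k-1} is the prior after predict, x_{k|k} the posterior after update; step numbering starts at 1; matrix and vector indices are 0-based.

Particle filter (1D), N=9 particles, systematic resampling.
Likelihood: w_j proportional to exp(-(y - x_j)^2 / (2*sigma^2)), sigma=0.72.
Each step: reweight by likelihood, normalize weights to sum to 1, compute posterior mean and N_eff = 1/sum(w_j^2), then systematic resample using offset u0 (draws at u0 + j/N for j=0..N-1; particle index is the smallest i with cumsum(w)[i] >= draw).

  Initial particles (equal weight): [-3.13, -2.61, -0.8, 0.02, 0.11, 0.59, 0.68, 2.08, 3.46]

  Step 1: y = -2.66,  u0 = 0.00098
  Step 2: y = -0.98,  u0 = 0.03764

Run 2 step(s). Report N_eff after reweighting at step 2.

N_eff = 6.1625

step 1: w=[0.4385, 0.5413, 0.0193, 0.0005, 0.0003, 0.0000, 0.0000, 0.0000, 0.0000]  mean=-2.8007  Neff=2.0590  idx=[0, 0, 0, 0, 1, 1, 1, 1, 1]
step 2: w=[0.0268, 0.0268, 0.0268, 0.0268, 0.1785, 0.1785, 0.1785, 0.1785, 0.1785]  mean=-2.6658  Neff=6.1625  idx=[1, 4, 4, 5, 6, 6, 7, 7, 8]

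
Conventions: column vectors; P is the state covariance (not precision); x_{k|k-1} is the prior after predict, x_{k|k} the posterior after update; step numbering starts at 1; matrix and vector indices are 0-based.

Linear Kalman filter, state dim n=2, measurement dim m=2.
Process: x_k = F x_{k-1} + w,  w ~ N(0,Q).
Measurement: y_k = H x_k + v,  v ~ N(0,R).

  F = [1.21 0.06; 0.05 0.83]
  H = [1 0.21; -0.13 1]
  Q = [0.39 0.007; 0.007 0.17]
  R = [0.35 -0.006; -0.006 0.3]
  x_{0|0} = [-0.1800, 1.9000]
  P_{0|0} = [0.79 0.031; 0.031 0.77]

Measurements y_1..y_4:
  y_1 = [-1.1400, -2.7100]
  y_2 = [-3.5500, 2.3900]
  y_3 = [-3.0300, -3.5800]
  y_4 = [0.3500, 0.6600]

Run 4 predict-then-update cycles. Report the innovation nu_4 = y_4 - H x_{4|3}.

step 1: x^-=[-0.1038, 1.5680]  P^-=[1.5539 0.1244; 0.1244 0.7050]  S=[1.9872 0.0610; 0.0610 0.9989]  K=[0.7990 -0.1265; 0.1161 0.6825]  nu=[-1.3655, -4.2915]  x^+=[-0.6518, -1.5194]  P^+=[0.2817 -0.0061; -0.0061 0.2033]
step 2: x^-=[-0.8798, -1.2937]  P^-=[0.8023 0.0280; 0.0280 0.3102]  S=[1.1777 -0.0179; -0.0179 0.6165]  K=[0.6846 -0.1039; 0.0867 0.4998]  nu=[-2.3985, 3.5693]  x^+=[-2.8926, 0.2823]  P^+=[0.2411 -0.0039; -0.0039 0.1489]
step 3: x^-=[-3.4831, 0.0897]  P^-=[0.7429 0.0250; 0.0250 0.2729]  S=[1.1155 -0.0209; -0.0209 0.5789]  K=[0.6689 -0.0994; 0.0826 0.4687]  nu=[0.4343, -4.1225]  x^+=[-2.7829, -1.8066]  P^+=[0.2354 -0.0032; -0.0032 0.1397]
step 4: x^-=[-3.4757, -1.6387]  P^-=[0.7346 0.0249; 0.0249 0.2666]  S=[1.1069 -0.0213; -0.0213 0.5725]  K=[0.6666 -0.0985; 0.0820 0.4630]  nu=[4.1698, 1.8468]  x^+=[-0.8782, -0.4417]  P^+=[0.2345 -0.0031; -0.0031 0.1380]

innov = [4.1698, 1.8468]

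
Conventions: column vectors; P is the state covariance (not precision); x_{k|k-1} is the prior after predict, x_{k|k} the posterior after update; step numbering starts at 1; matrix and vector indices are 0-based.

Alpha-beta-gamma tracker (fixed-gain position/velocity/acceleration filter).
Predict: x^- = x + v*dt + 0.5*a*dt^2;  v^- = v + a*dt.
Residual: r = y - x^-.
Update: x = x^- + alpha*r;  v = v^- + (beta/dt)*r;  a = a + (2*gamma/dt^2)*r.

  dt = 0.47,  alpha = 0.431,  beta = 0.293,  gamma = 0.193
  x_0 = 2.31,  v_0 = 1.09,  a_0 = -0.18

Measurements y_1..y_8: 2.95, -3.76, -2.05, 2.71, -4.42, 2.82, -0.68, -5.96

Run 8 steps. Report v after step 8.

step 1: x_pred=2.8024  r=0.1476  x^+=2.8660  v^+=1.0974  a^+=0.0779
step 2: x_pred=3.3904  r=-7.1504  x^+=0.3086  v^+=-3.3236  a^+=-12.4167
step 3: x_pred=-2.6249  r=0.5749  x^+=-2.3771  v^+=-8.8010  a^+=-11.4121
step 4: x_pred=-7.7741  r=10.4841  x^+=-3.2554  v^+=-7.6289  a^+=6.9078
step 5: x_pred=-6.0781  r=1.6581  x^+=-5.3634  v^+=-3.3486  a^+=9.8051
step 6: x_pred=-5.8543  r=8.6743  x^+=-2.1157  v^+=6.6674  a^+=24.9625
step 7: x_pred=3.7751  r=-4.4551  x^+=1.8550  v^+=15.6224  a^+=17.1777
step 8: x_pred=11.0948  r=-17.0548  x^+=3.7442  v^+=13.0639  a^+=-12.6238

v_post = 13.0639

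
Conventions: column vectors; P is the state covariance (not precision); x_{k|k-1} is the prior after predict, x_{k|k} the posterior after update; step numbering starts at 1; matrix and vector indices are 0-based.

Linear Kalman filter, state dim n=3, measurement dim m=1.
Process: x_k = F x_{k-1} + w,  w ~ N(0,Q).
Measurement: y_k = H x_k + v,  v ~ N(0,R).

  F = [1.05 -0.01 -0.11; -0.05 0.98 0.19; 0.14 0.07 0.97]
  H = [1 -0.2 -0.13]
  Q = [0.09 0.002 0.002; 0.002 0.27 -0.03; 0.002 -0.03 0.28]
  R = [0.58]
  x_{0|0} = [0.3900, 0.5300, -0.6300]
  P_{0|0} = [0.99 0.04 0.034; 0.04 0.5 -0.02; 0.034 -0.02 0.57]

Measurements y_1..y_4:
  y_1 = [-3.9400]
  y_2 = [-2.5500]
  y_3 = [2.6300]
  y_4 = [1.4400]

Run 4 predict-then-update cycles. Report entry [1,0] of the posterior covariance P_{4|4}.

P_post[1,0] = 0.2302

step 1: x^-=[0.4735, 0.3802, -0.5194]  P^-=[1.1797 -0.0164 0.1237; -0.0164 0.7612 0.0877; 0.1237 0.0877 0.8455]  S=[1.7834]  K=[0.6543; -0.1010; -0.0021]  nu=[-4.4050]  x^+=[-2.4087, 0.8250, -0.5101]  P^+=[0.4162 0.1014 0.1262; 0.1014 0.7431 0.0874; 0.1262 0.0874 0.8455]
step 2: x^-=[-2.4813, 0.8321, -0.7743]  P^-=[0.5281 0.0759 0.1048; 0.0759 1.0354 0.2689; 0.1048 0.2689 1.1354]  S=[1.1251]  K=[0.4438; -0.1477; -0.0859]  nu=[-0.0030]  x^+=[-2.4826, 0.8325, -0.7740]  P^+=[0.3065 0.1496 0.1477; 0.1496 1.0108 0.2546; 0.1477 0.2546 1.1271]
step 3: x^-=[-2.5299, 0.7929, -1.0401]  P^-=[0.4050 0.1088 0.0806; 0.1088 1.3596 0.5071; 0.0806 0.5071 1.4291]  S=[1.0254]  K=[0.3635; -0.2234; -0.2015]  nu=[5.1833]  x^+=[-0.6458, -0.3649, -2.0847]  P^+=[0.2695 0.1921 0.1557; 0.1921 1.3085 0.4610; 0.1557 0.4610 1.3874]
step 4: x^-=[-0.4451, -0.7214, -2.1381]  P^-=[0.3650 0.1251 0.0546; 0.1251 1.7273 0.7802; 0.0546 0.7802 1.7058]  S=[1.0193]  K=[0.3266; -0.3157; -0.3170]  nu=[1.4629]  x^+=[0.0327, -1.1832, -2.6019]  P^+=[0.2563 0.2302 0.1602; 0.2302 1.6257 0.6782; 0.1602 0.6782 1.6033]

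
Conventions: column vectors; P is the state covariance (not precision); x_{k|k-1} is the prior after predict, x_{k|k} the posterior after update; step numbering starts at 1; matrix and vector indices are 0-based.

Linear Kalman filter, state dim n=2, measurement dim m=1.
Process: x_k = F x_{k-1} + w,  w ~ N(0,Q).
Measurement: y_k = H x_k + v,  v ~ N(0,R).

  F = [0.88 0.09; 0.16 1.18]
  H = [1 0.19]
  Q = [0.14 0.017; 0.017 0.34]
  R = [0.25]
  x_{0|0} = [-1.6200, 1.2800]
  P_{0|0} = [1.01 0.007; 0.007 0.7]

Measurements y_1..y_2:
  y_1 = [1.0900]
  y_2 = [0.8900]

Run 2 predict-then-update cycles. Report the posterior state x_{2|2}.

x_post = [0.4292, 2.4691]

step 1: x^-=[-1.3104, 1.2512]  P^-=[0.9289 0.2409; 0.2409 1.3432]  S=[1.3190]  K=[0.7390; 0.3761]  nu=[2.1627]  x^+=[0.2878, 2.0647]  P^+=[0.2086 -0.1257; -0.1257 1.1566]
step 2: x^-=[0.4391, 2.4824]  P^-=[0.2910 0.0369; 0.0369 1.9083]  S=[0.6239]  K=[0.4777; 0.6402]  nu=[-0.0207]  x^+=[0.4292, 2.4691]  P^+=[0.1487 -0.1539; -0.1539 1.6526]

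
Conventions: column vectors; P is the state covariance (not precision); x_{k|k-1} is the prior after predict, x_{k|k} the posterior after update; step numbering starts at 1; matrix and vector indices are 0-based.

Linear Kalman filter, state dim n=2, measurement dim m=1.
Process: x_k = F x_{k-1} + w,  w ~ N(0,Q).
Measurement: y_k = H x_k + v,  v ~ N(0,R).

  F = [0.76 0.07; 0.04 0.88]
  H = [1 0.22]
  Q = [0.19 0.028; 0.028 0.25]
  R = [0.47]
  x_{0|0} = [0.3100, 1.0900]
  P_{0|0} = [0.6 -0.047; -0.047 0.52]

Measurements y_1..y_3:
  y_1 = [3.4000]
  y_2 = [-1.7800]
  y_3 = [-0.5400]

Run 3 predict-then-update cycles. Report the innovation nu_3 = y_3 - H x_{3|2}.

innov = [-0.7226]

step 1: x^-=[0.3119, 0.9716]  P^-=[0.5341 0.0467; 0.0467 0.6503]  S=[1.0561]  K=[0.5154; 0.1797]  nu=[2.8743]  x^+=[1.7935, 1.4881]  P^+=[0.2535 -0.0511; -0.0511 0.6162]
step 2: x^-=[1.4672, 1.3813]  P^-=[0.3340 0.0393; 0.0393 0.7240]  S=[0.8564]  K=[0.4001; 0.2319]  nu=[-3.5511]  x^+=[0.0463, 0.5576]  P^+=[0.1969 -0.0401; -0.0401 0.6780]
step 3: x^-=[0.0742, 0.4926]  P^-=[0.3028 0.0488; 0.0488 0.7725]  S=[0.8316]  K=[0.3770; 0.2630]  nu=[-0.7226]  x^+=[-0.1982, 0.3025]  P^+=[0.1846 -0.0337; -0.0337 0.7150]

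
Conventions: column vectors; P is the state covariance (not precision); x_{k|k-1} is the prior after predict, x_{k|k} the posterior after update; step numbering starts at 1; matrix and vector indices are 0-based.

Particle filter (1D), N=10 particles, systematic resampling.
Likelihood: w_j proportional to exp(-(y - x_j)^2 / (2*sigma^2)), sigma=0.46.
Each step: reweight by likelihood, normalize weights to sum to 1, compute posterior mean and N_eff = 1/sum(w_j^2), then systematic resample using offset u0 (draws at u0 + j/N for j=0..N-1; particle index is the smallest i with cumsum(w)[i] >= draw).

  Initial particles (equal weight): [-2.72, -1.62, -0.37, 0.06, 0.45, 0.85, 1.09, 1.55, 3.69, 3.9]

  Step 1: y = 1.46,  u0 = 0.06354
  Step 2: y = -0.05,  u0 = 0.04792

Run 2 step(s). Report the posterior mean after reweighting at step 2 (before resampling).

step 1: w=[0.0000, 0.0000, 0.0002, 0.0044, 0.0404, 0.1870, 0.3260, 0.4420, 0.0000, 0.0000]  mean=1.2178  Neff=2.9563  idx=[5, 5, 6, 6, 6, 7, 7, 7, 7, 7]
step 2: w=[0.3308, 0.3308, 0.1040, 0.1040, 0.1040, 0.0053, 0.0053, 0.0053, 0.0053, 0.0053]  mean=0.9434  Neff=3.9778  idx=[0, 0, 0, 1, 1, 1, 1, 2, 3, 4]

post_mean = 0.9434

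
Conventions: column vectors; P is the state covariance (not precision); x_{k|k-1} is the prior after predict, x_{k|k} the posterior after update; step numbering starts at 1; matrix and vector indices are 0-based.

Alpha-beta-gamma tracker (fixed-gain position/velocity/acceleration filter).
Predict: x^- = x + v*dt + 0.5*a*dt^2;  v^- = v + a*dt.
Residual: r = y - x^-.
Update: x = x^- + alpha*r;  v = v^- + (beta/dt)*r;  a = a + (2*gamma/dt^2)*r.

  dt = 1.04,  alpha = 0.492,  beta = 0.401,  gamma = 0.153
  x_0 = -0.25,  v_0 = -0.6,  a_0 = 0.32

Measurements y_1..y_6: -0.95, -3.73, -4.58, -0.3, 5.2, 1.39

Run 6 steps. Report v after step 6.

step 1: x_pred=-0.7009  r=-0.2491  x^+=-0.8235  v^+=-0.3632  a^+=0.2495
step 2: x_pred=-1.0663  r=-2.6637  x^+=-2.3768  v^+=-1.1308  a^+=-0.5041
step 3: x_pred=-3.8254  r=-0.7546  x^+=-4.1967  v^+=-1.9459  a^+=-0.7175
step 4: x_pred=-6.6085  r=6.3085  x^+=-3.5047  v^+=-0.2598  a^+=1.0672
step 5: x_pred=-3.1977  r=8.3977  x^+=0.9340  v^+=4.0881  a^+=3.4431
step 6: x_pred=7.0476  r=-5.6576  x^+=4.2641  v^+=5.4875  a^+=1.8424

v_post = 5.4875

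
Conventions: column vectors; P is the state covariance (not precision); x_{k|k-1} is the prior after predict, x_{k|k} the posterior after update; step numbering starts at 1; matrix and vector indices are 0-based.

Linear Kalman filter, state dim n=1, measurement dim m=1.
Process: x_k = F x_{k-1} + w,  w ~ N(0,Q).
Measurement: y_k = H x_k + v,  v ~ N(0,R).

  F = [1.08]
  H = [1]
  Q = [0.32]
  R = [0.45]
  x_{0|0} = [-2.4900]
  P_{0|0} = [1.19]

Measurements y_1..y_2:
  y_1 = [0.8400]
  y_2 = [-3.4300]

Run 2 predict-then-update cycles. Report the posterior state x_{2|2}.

step 1: x^-=[-2.6892]  P^-=[1.7080]  S=[2.1580]  K=[0.7915]  nu=[3.5292]  x^+=[0.1041]  P^+=[0.3562]
step 2: x^-=[0.1124]  P^-=[0.7354]  S=[1.1854]  K=[0.6204]  nu=[-3.5424]  x^+=[-2.0853]  P^+=[0.2792]

x_post = [-2.0853]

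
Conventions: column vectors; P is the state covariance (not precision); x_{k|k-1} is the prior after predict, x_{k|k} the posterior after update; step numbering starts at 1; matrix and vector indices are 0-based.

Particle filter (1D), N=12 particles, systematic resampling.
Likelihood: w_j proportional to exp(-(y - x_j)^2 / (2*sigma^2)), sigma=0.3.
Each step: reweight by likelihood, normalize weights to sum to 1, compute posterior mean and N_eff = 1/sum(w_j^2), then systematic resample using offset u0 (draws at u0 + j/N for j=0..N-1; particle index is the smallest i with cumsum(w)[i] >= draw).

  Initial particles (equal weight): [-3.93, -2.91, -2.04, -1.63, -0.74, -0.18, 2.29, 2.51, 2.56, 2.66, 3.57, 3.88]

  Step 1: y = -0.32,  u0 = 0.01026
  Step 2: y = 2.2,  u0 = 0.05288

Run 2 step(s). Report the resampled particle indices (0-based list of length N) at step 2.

resampled_idx = [4, 5, 5, 6, 7, 7, 8, 9, 9, 10, 11, 11]

step 1: w=[0.0000, 0.0000, 0.0000, 0.0001, 0.2950, 0.7049, 0.0000, 0.0000, 0.0000, 0.0000, 0.0000, 0.0000]  mean=-0.3453  Neff=1.7124  idx=[4, 4, 4, 4, 5, 5, 5, 5, 5, 5, 5, 5]
step 2: w=[0.0000, 0.0000, 0.0000, 0.0000, 0.1250, 0.1250, 0.1250, 0.1250, 0.1250, 0.1250, 0.1250, 0.1250]  mean=-0.1800  Neff=8.0000  idx=[4, 5, 5, 6, 7, 7, 8, 9, 9, 10, 11, 11]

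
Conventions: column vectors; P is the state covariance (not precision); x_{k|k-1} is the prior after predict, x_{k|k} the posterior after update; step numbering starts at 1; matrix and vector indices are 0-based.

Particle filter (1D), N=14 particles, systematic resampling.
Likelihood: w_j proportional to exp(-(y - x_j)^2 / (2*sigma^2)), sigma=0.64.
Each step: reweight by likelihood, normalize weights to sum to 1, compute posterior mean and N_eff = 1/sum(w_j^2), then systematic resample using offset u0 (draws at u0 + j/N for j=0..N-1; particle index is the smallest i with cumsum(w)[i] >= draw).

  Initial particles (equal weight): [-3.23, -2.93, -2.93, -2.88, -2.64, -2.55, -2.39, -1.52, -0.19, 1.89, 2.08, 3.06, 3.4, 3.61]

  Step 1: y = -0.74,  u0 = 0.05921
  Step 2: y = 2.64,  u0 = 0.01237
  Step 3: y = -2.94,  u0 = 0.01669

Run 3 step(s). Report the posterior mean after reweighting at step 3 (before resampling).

post_mean = -0.1900

step 1: w=[0.0004, 0.0023, 0.0023, 0.0030, 0.0098, 0.0147, 0.0290, 0.3825, 0.5557, 0.0002, 0.0000, 0.0000, 0.0000, 0.0000]  mean=-0.8428  Neff=2.1915  idx=[6, 7, 7, 7, 7, 7, 8, 8, 8, 8, 8, 8, 8, 8]
step 2: w=[0.0000, 0.0000, 0.0000, 0.0000, 0.0000, 0.0000, 0.1250, 0.1250, 0.1250, 0.1250, 0.1250, 0.1250, 0.1250, 0.1250]  mean=-0.1900  Neff=8.0001  idx=[6, 6, 7, 7, 8, 8, 9, 10, 10, 11, 11, 12, 12, 13]
step 3: w=[0.0714, 0.0714, 0.0714, 0.0714, 0.0714, 0.0714, 0.0714, 0.0714, 0.0714, 0.0714, 0.0714, 0.0714, 0.0714, 0.0714]  mean=-0.1900  Neff=14.0000  idx=[0, 1, 2, 3, 4, 5, 6, 7, 8, 9, 10, 11, 12, 13]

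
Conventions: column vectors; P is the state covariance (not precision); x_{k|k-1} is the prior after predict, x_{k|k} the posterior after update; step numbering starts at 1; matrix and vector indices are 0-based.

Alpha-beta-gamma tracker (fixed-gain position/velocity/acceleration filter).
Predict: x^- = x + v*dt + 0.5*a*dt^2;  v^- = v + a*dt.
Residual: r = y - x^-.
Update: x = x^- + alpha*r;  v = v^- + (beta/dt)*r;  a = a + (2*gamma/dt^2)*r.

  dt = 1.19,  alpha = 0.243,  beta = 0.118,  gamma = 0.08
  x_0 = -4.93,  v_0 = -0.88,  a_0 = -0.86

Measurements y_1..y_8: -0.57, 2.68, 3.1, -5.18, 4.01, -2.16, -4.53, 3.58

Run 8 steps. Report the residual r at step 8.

resid = -6.8031

step 1: x_pred=-6.5861  r=6.0161  x^+=-5.1242  v^+=-1.3068  a^+=-0.1803
step 2: x_pred=-6.8070  r=9.4870  x^+=-4.5016  v^+=-0.5806  a^+=0.8916
step 3: x_pred=-4.5613  r=7.6613  x^+=-2.6996  v^+=1.2401  a^+=1.7573
step 4: x_pred=0.0204  r=-5.2004  x^+=-1.2433  v^+=2.8156  a^+=1.1697
step 5: x_pred=2.9354  r=1.0746  x^+=3.1965  v^+=4.3141  a^+=1.2911
step 6: x_pred=9.2444  r=-11.4044  x^+=6.4732  v^+=4.7196  a^+=0.0026
step 7: x_pred=12.0913  r=-16.6213  x^+=8.0523  v^+=3.0745  a^+=-1.8754
step 8: x_pred=10.3831  r=-6.8031  x^+=8.7299  v^+=0.1681  a^+=-2.6441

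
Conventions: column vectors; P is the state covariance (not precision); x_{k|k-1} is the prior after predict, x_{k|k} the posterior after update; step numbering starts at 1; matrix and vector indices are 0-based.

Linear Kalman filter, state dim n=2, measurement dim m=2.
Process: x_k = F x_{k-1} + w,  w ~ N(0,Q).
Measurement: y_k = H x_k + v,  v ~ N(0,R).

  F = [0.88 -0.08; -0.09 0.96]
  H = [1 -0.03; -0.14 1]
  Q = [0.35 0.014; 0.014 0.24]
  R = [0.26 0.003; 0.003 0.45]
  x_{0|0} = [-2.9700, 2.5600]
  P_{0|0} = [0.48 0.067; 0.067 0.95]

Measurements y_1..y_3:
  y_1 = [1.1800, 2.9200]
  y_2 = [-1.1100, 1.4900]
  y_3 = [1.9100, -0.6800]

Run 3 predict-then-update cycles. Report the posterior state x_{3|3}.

x_post = [1.0588, 0.6642]

step 1: x^-=[-2.8184, 2.7249]  P^-=[0.7184 -0.0399; -0.0399 1.1078]  S=[0.9817 -0.1709; -0.1709 1.5831]  K=[0.7312 -0.0098; 0.0488 0.7086]  nu=[4.0801, -0.1995]  x^+=[0.1671, 2.7828]  P^+=[0.1908 0.0245; 0.0245 0.3224]
step 2: x^-=[-0.0756, 2.6565]  P^-=[0.4964 -0.0050; -0.0050 0.5345]  S=[0.7572 -0.0876; -0.0876 0.9956]  K=[0.6538 -0.0173; 0.0347 0.5406]  nu=[-0.9547, -1.1771]  x^+=[-0.6794, 1.9870]  P^+=[0.1705 0.0180; 0.0180 0.2459]
step 3: x^-=[-0.7568, 1.9687]  P^-=[0.4810 -0.0030; -0.0030 0.4649]  S=[0.7416 -0.0813; -0.0813 0.9252]  K=[0.6466 -0.0192; 0.0326 0.5058]  nu=[2.7259, -2.7546]  x^+=[1.0588, 0.6642]  P^+=[0.1686 0.0169; 0.0169 0.2301]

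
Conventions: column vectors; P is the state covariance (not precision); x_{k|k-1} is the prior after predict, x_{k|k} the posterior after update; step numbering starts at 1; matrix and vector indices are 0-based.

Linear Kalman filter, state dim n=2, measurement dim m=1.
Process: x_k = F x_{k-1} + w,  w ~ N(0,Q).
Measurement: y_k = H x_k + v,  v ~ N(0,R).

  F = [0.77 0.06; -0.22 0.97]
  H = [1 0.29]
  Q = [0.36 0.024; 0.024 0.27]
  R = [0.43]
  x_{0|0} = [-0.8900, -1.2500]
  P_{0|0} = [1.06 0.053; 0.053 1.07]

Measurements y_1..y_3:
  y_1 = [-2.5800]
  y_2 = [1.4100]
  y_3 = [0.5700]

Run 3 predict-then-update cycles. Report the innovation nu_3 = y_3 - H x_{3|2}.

innov = [0.5022]

step 1: x^-=[-0.7603, -1.0167]  P^-=[0.9972 -0.0544; -0.0544 1.3054]  S=[1.5055]  K=[0.6519; 0.2153]  nu=[-1.5249]  x^+=[-1.7544, -1.3451]  P^+=[0.3574 -0.2657; -0.2657 1.2356]
step 2: x^-=[-1.4316, -0.9187]  P^-=[0.5518 -0.1596; -0.1596 1.5633]  S=[1.0207]  K=[0.4953; 0.2878]  nu=[3.1080]  x^+=[0.1077, -0.0242]  P^+=[0.3014 -0.3051; -0.3051 1.4788]
step 3: x^-=[0.0815, -0.0472]  P^-=[0.5159 -0.1648; -0.1648 1.8062]  S=[1.0021]  K=[0.4670; 0.3582]  nu=[0.5022]  x^+=[0.3160, 0.1327]  P^+=[0.2973 -0.3325; -0.3325 1.6776]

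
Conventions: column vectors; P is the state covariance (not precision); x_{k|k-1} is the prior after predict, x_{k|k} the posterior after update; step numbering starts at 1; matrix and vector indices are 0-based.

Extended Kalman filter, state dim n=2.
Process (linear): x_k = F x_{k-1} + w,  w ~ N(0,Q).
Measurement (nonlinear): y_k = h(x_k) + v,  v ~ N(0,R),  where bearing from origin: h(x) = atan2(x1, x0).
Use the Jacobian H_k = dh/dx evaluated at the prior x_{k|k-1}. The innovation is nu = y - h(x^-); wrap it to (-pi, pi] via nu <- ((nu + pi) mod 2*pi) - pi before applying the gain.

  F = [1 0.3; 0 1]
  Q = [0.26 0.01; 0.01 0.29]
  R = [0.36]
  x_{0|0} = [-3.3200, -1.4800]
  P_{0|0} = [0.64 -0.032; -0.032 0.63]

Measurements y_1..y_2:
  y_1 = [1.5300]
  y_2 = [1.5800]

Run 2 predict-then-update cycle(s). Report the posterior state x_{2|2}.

step 1: x^-=[-3.7640, -1.4800]  P^-=[0.9375 0.1670; 0.1670 0.9200]  H_jac=[0.0905 -0.2301]  S=[0.4094]  K=[0.1133; -0.4801]  nu=[-1.9862]  x^+=[-3.9891, -0.5263]  P^+=[0.9322 0.1893; 0.1893 0.8256]
step 2: x^-=[-4.1470, -0.5263]  P^-=[1.3801 0.4470; 0.4470 1.1156]  H_jac=[0.0301 -0.2373]  S=[0.4177]  K=[-0.1544; -0.6016]  nu=[-1.6878]  x^+=[-3.8863, 0.4891]  P^+=[1.3702 0.4082; 0.4082 0.9644]

x_post = [-3.8863, 0.4891]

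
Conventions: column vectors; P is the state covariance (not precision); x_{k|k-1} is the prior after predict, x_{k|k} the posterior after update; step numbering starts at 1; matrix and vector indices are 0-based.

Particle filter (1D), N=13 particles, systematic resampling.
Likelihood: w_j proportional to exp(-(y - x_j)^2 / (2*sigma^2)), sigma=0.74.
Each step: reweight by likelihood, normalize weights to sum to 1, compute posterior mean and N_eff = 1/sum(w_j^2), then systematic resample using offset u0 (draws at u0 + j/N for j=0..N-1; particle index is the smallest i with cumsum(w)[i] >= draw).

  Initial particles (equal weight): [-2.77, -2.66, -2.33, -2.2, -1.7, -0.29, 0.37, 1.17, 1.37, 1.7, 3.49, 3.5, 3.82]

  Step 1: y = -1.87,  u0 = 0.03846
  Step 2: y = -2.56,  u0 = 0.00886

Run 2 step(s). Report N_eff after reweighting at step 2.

N_eff = 12.2334

step 1: w=[0.1237, 0.1466, 0.2136, 0.2346, 0.2524, 0.0265, 0.0027, 0.0001, 0.0000, 0.0000, 0.0000, 0.0000, 0.0000]  mean=-2.1818  Neff=4.9550  idx=[0, 0, 1, 1, 2, 2, 3, 3, 3, 4, 4, 4, 4]
step 2: w=[0.0914, 0.0914, 0.0943, 0.0943, 0.0907, 0.0907, 0.0845, 0.0845, 0.0845, 0.0484, 0.0484, 0.0484, 0.0484]  mean=-2.3176  Neff=12.2334  idx=[0, 0, 1, 2, 3, 4, 5, 5, 6, 7, 8, 10, 11]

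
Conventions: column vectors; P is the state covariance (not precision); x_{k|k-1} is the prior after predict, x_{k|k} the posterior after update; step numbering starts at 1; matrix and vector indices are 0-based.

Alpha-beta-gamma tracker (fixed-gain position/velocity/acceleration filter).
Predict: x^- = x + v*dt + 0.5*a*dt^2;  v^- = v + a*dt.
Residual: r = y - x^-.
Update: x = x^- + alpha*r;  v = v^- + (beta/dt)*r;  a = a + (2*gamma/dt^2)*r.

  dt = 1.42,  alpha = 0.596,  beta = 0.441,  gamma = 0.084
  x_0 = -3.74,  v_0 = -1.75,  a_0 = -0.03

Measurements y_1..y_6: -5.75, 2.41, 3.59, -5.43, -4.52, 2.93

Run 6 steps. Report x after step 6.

x_post = -0.1005

step 1: x_pred=-6.2552  r=0.5052  x^+=-5.9541  v^+=-1.6357  a^+=0.0121
step 2: x_pred=-8.2646  r=10.6746  x^+=-1.9025  v^+=1.6966  a^+=0.9015
step 3: x_pred=1.4155  r=2.1745  x^+=2.7115  v^+=3.6520  a^+=1.0826
step 4: x_pred=8.9889  r=-14.4189  x^+=0.3952  v^+=0.7114  a^+=-0.1187
step 5: x_pred=1.2857  r=-5.8057  x^+=-2.1745  v^+=-1.2602  a^+=-0.6024
step 6: x_pred=-4.5713  r=7.5013  x^+=-0.1005  v^+=0.2140  a^+=0.0226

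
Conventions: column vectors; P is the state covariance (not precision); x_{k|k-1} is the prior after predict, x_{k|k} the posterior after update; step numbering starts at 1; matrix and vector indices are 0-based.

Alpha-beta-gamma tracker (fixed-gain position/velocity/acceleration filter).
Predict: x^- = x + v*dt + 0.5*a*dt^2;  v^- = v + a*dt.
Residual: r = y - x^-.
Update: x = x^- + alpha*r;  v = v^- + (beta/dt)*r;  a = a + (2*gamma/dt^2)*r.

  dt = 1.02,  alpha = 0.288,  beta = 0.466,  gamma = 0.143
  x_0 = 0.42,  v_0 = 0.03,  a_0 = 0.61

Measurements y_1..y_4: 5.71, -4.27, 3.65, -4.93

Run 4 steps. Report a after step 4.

step 1: x_pred=0.7679  r=4.9421  x^+=2.1912  v^+=2.9101  a^+=1.9685
step 2: x_pred=6.1835  r=-10.4535  x^+=3.1729  v^+=0.1421  a^+=-0.9051
step 3: x_pred=2.8471  r=0.8029  x^+=3.0783  v^+=-0.4142  a^+=-0.6844
step 4: x_pred=2.2998  r=-7.2298  x^+=0.2176  v^+=-4.4153  a^+=-2.6718

a_post = -2.6718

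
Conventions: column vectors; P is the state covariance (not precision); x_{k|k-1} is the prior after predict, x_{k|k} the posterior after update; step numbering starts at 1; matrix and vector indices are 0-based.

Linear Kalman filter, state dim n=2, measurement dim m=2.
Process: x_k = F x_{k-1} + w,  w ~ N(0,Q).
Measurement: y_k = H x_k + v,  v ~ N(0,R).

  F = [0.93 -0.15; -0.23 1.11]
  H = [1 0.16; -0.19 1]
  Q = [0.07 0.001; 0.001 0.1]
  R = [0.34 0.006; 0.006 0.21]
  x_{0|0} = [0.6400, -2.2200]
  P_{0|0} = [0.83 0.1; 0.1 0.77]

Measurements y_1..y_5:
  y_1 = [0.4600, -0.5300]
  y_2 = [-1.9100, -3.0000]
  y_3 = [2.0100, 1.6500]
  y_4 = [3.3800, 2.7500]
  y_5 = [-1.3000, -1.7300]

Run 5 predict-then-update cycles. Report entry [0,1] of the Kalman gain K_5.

step 1: x^-=[0.9282, -2.6114]  P^-=[0.7773 -0.1981; -0.1981 1.0416]  S=[1.0806 -0.1671; -0.1671 1.3549]  K=[0.6632 -0.1734; 0.0959 0.8083]  nu=[-0.0504, 2.2578]  x^+=[0.5033, -0.7912]  P^+=[0.2229 0.0099; 0.0099 0.1722]
step 2: x^-=[0.5867, -0.9940]  P^-=[0.2639 -0.0648; -0.0648 0.3189]  S=[0.5913 -0.0559; -0.0559 0.5631]  K=[0.4133 -0.1630; 0.0327 0.5915]  nu=[-2.3377, -1.8946]  x^+=[-0.0705, -2.1910]  P^+=[0.1404 -0.0051; -0.0051 0.1234]
step 3: x^-=[0.2630, -2.4158]  P^-=[0.1956 -0.0550; -0.0550 0.2621]  S=[0.5247 -0.0426; -0.0426 0.5001]  K=[0.3434 -0.1551; 0.0194 0.5467]  nu=[2.1335, 4.1158]  x^+=[0.3574, -0.1242]  P^+=[0.1172 -0.0082; -0.0082 0.1134]
step 4: x^-=[0.3510, -0.2201]  P^-=[0.1762 -0.0517; -0.0517 0.2501]  S=[0.5060 -0.0376; -0.0376 0.4861]  K=[0.3206 -0.1505; 0.0167 0.5360]  nu=[3.0642, 3.0368]  x^+=[0.8765, 1.4587]  P^+=[0.1095 -0.0089; -0.0089 0.1110]
step 5: x^-=[0.5964, 1.4175]  P^-=[0.1697 -0.0504; -0.0504 0.2470]  S=[0.4999 -0.0355; -0.0355 0.4823]  K=[0.3128 -0.1482; 0.0162 0.5333]  nu=[-2.1232, -3.0342]  x^+=[0.3819, -0.2350]  P^+=[0.1069 -0.0089; -0.0089 0.1104]

K[0,1] = -0.1482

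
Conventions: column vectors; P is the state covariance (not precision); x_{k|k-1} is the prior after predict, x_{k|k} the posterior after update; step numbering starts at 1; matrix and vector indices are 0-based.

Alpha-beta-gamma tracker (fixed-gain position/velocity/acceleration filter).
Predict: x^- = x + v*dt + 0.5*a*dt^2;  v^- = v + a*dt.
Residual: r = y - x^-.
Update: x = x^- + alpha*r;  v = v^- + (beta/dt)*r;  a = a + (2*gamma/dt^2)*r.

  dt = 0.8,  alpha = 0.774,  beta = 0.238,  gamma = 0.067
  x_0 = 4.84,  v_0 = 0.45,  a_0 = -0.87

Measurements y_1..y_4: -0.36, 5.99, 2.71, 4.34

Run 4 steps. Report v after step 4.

v_post = -1.2878

step 1: x_pred=4.9216  r=-5.2816  x^+=0.8336  v^+=-1.8173  a^+=-1.9758
step 2: x_pred=-1.2524  r=7.2424  x^+=4.3532  v^+=-1.2433  a^+=-0.4594
step 3: x_pred=3.2115  r=-0.5015  x^+=2.8233  v^+=-1.7601  a^+=-0.5645
step 4: x_pred=1.2347  r=3.1053  x^+=3.6382  v^+=-1.2878  a^+=0.0857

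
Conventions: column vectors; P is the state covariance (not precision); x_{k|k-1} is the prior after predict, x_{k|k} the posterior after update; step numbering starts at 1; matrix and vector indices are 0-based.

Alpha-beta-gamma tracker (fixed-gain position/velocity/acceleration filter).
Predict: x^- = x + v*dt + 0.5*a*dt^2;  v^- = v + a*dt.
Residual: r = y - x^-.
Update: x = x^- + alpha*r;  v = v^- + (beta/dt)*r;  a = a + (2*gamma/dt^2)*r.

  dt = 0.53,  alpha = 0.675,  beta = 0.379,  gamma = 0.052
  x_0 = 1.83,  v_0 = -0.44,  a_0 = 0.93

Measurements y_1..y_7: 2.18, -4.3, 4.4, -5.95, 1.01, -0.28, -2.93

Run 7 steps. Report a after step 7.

step 1: x_pred=1.7274  r=0.4526  x^+=2.0329  v^+=0.3765  a^+=1.0976
step 2: x_pred=2.3866  r=-6.6866  x^+=-2.1268  v^+=-3.8233  a^+=-1.3781
step 3: x_pred=-4.3468  r=8.7468  x^+=1.5573  v^+=1.7010  a^+=1.8603
step 4: x_pred=2.7201  r=-8.6701  x^+=-3.1322  v^+=-3.5130  a^+=-1.3497
step 5: x_pred=-5.1836  r=6.1936  x^+=-1.0029  v^+=0.2007  a^+=0.9434
step 6: x_pred=-0.7640  r=0.4840  x^+=-0.4373  v^+=1.0469  a^+=1.1226
step 7: x_pred=0.2752  r=-3.2052  x^+=-1.8883  v^+=-0.6502  a^+=-0.0641

a_post = -0.0641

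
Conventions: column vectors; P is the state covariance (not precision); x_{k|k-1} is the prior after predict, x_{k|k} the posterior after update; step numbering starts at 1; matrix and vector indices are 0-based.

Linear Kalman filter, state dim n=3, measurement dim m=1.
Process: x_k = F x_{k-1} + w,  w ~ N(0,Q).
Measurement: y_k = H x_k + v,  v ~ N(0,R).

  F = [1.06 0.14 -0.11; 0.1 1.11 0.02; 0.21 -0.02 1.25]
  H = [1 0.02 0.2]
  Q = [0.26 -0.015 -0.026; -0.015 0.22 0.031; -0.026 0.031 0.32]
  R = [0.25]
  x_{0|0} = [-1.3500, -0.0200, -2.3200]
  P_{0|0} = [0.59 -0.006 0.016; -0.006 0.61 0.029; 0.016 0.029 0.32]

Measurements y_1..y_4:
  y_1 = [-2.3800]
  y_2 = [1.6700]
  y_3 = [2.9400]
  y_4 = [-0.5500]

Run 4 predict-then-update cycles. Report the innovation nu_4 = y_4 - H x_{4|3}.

step 1: x^-=[-1.1786, -0.2036, -3.1831]  P^-=[0.9323 0.1312 0.0855; 0.1312 0.9776 0.0788; 0.0855 0.0788 0.8533]  S=[1.2570]  K=[0.7574; 0.1325; 0.2051]  nu=[-0.5607]  x^+=[-1.6033, -0.2779, -3.2981]  P^+=[0.2112 0.0051 -0.1097; 0.0051 0.9556 0.0446; -0.1097 0.0446 0.8004]
step 2: x^-=[-1.3756, -0.5347, -4.4537]  P^-=[0.5514 0.1537 -0.2266; 0.1537 1.4025 0.0831; -0.2266 0.0831 1.5205]  S=[0.7790]  K=[0.6537; 0.2547; 0.1016]  nu=[3.9471]  x^+=[1.2044, 0.4706, -4.0527]  P^+=[0.2186 0.0240 -0.2783; 0.0240 1.3519 0.0630; -0.2783 0.0630 1.5124]
step 3: x^-=[1.7883, 0.5617, -4.8223]  P^-=[0.6205 0.2332 -0.5401; 0.2332 1.8955 0.1003; -0.5401 0.1003 2.5438]  S=[0.7671]  K=[0.6742; 0.3796; -0.0382]  nu=[2.1049]  x^+=[3.2074, 1.3607, -4.9028]  P^+=[0.2719 0.0369 -0.5203; 0.0369 1.7850 0.1114; -0.5203 0.1114 2.5427]
step 4: x^-=[4.1296, 1.7330, -5.4821]  P^-=[0.7601 0.3110 -0.9775; 0.3110 2.4341 0.1565; -0.9775 0.1565 4.0267]  S=[0.7948]  K=[0.7182; 0.4919; -0.2126]  nu=[-3.6178]  x^+=[1.5314, -0.0464, -4.7128]  P^+=[0.3502 0.0302 -0.8561; 0.0302 2.2418 0.2396; -0.8561 0.2396 3.9907]

innov = [-3.6178]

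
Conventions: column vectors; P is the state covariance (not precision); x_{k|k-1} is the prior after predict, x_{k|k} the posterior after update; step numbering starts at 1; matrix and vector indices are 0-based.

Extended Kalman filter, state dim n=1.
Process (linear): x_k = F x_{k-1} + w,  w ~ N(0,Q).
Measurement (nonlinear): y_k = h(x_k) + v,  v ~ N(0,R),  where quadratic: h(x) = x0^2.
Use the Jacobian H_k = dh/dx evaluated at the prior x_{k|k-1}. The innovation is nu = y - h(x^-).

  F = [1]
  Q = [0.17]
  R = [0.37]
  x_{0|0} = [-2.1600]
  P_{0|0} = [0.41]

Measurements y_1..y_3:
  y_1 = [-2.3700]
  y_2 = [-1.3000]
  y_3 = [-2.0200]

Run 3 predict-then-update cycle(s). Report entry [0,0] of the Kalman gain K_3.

K[0,0] = -0.0109

step 1: x^-=[-2.1600]  P^-=[0.5800]  H_jac=[-4.3200]  S=[11.1942]  K=[-0.2238]  nu=[-7.0356]  x^+=[-0.5852]  P^+=[0.0192]
step 2: x^-=[-0.5852]  P^-=[0.1892]  H_jac=[-1.1704]  S=[0.6291]  K=[-0.3519]  nu=[-1.6425]  x^+=[-0.0072]  P^+=[0.1113]
step 3: x^-=[-0.0072]  P^-=[0.2813]  H_jac=[-0.0144]  S=[0.3701]  K=[-0.0109]  nu=[-2.0201]  x^+=[0.0149]  P^+=[0.2812]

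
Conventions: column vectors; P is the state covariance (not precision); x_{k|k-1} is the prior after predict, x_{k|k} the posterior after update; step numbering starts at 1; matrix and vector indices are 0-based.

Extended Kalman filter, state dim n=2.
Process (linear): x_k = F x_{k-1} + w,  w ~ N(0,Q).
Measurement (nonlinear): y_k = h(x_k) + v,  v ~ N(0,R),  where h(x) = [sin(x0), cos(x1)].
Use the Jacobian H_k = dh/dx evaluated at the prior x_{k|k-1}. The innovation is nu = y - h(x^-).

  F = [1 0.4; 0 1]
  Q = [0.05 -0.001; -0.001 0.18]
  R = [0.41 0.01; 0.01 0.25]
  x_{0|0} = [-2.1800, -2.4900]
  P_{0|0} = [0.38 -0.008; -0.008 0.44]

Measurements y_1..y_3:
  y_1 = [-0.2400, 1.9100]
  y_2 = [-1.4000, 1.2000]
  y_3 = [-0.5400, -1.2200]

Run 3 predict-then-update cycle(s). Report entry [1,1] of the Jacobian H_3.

H_jac[1,1] = 0.0348

step 1: x^-=[-3.1760, -2.4900]  P^-=[0.4940 0.1670; 0.1670 0.6200]  H_jac=[-0.9994 0.0000; 0.0000 0.6065]  S=[0.9034 -0.0912; -0.0912 0.4780]  K=[-0.5354 0.1097; -0.1074 0.7661]  nu=[-0.2744, 2.7051]  x^+=[-2.7323, -0.3882]  P^+=[0.2186 0.0364; 0.0364 0.3140]
step 2: x^-=[-2.8876, -0.3882]  P^-=[0.3479 0.1610; 0.1610 0.4940]  H_jac=[-0.9679 0.0000; 0.0000 0.3785]  S=[0.7359 -0.0490; -0.0490 0.3208]  K=[-0.4495 0.1213; -0.1747 0.5563]  nu=[-1.1487, 0.2744]  x^+=[-2.3380, -0.0348]  P^+=[0.1891 0.0683; 0.0683 0.3628]
step 3: x^-=[-2.3519, -0.0348]  P^-=[0.3518 0.2124; 0.2124 0.5428]  H_jac=[-0.7041 0.0000; 0.0000 0.0348]  S=[0.5844 0.0048; 0.0048 0.2507]  K=[-0.4242 0.0376; -0.2565 0.0803]  nu=[0.1701, -2.2194]  x^+=[-2.5076, -0.2568]  P^+=[0.2465 0.1482; 0.1482 0.5029]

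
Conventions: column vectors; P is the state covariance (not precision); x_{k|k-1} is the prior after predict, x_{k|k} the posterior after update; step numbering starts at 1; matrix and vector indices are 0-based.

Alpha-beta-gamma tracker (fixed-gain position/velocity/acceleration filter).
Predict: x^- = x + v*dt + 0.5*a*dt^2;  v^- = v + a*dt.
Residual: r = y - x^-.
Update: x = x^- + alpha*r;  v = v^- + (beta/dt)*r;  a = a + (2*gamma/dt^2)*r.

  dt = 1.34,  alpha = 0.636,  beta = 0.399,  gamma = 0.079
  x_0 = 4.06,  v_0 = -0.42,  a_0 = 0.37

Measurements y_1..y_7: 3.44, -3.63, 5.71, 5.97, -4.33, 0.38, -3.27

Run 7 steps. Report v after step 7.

step 1: x_pred=3.8294  r=-0.3894  x^+=3.5817  v^+=-0.0401  a^+=0.3357
step 2: x_pred=3.8294  r=-7.4594  x^+=-0.9148  v^+=-1.8114  a^+=-0.3206
step 3: x_pred=-3.6299  r=9.3399  x^+=2.3103  v^+=0.5400  a^+=0.5012
step 4: x_pred=3.4839  r=2.4861  x^+=5.0651  v^+=1.9519  a^+=0.7200
step 5: x_pred=8.3270  r=-12.6570  x^+=0.2772  v^+=-0.8521  a^+=-0.3938
step 6: x_pred=-1.2182  r=1.5982  x^+=-0.2017  v^+=-0.9039  a^+=-0.2531
step 7: x_pred=-1.6402  r=-1.6298  x^+=-2.6767  v^+=-1.7284  a^+=-0.3965

v_post = -1.7284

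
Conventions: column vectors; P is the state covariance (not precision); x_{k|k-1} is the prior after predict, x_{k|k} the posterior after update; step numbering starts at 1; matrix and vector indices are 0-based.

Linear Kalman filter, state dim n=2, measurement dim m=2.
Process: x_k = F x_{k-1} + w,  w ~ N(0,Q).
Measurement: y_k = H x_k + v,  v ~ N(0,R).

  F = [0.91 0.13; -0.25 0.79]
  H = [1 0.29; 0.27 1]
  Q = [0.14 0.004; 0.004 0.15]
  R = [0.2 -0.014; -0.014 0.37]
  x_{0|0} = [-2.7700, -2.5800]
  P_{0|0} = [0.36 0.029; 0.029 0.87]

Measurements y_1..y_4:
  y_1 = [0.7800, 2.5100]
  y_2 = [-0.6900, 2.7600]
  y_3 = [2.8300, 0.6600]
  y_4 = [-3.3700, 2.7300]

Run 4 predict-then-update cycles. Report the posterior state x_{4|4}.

step 1: x^-=[-2.8561, -1.3457]  P^-=[0.4597 0.0314; 0.0314 0.7040]  S=[0.7371 0.3481; 0.3481 1.1245]  K=[0.6684 -0.0687; 0.0238 0.6263]  nu=[4.0264, 4.6268]  x^+=[-0.4825, 1.6476]  P^+=[0.1570 -0.0772; -0.0772 0.2522]
step 2: x^-=[-0.2249, 1.4223]  P^-=[0.2560 -0.0588; -0.0588 0.3477]  S=[0.4512 0.0926; 0.0926 0.7046]  K=[0.5413 -0.0564; -0.0035 0.4714]  nu=[-0.8776, 1.3985]  x^+=[-0.7788, 2.0846]  P^+=[0.1273 -0.0628; -0.0628 0.1914]
step 3: x^-=[-0.4377, 1.8415]  P^-=[0.2338 -0.0484; -0.0484 0.3022]  S=[0.4311 0.0846; 0.0846 0.6631]  K=[0.5183 -0.0439; 0.0056 0.4353]  nu=[2.7337, -1.0633]  x^+=[1.0258, 1.3940]  P^+=[0.1205 -0.0560; -0.0560 0.1761]
step 4: x^-=[1.1147, 0.8448]  P^-=[0.2295 -0.0438; -0.0438 0.2896]  S=[0.4285 0.0847; 0.0847 0.6527]  K=[0.5137 -0.0388; 0.0099 0.4243]  nu=[-4.7297, 1.5842]  x^+=[-1.3765, 1.4703]  P^+=[0.1188 -0.0537; -0.0537 0.1713]

x_post = [-1.3765, 1.4703]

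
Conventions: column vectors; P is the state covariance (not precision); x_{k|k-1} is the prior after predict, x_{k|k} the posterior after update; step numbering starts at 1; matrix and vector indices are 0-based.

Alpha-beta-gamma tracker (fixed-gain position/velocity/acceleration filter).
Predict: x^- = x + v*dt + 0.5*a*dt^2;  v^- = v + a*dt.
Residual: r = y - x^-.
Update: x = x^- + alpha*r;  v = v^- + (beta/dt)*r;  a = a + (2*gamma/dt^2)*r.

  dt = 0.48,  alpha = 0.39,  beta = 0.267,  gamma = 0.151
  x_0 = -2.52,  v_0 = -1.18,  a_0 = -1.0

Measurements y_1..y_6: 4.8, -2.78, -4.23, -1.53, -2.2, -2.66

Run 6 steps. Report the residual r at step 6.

step 1: x_pred=-3.2016  r=8.0016  x^+=-0.0810  v^+=2.7909  a^+=9.4882
step 2: x_pred=2.3517  r=-5.1317  x^+=0.3503  v^+=4.4907  a^+=2.7618
step 3: x_pred=2.8240  r=-7.0540  x^+=0.0730  v^+=1.8926  a^+=-6.4844
step 4: x_pred=0.2344  r=-1.7644  x^+=-0.4537  v^+=-2.2014  a^+=-8.7971
step 5: x_pred=-2.5238  r=0.3238  x^+=-2.3975  v^+=-6.2439  a^+=-8.3727
step 6: x_pred=-6.3591  r=3.6991  x^+=-4.9165  v^+=-8.2051  a^+=-3.5240

resid = 3.6991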